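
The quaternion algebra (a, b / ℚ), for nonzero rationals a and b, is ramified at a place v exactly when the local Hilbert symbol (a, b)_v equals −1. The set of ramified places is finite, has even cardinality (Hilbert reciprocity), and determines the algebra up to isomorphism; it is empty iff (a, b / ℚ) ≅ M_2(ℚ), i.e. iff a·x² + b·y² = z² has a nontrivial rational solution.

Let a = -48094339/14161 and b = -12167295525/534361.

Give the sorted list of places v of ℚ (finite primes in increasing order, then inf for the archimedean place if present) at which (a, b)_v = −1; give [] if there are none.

Mod squares: a ≡ -19, b ≡ -4389. Check v ∈ {∞, 2, 3, 5, 7, 11, 17, 19, 37, 43}.
v=7: a=7^-2·(≡4), b=7^1·(≡5) mod 7; (4|7)=+1, (5|7)=-1; (−1)^{-2·1·3}·(+1)^1·(-1)^-2 = +1.
v=19: a=19^1·(≡18), b=19^1·(≡1) mod 19; (18|19)=-1, (1|19)=+1; (−1)^{1·1·9}·(-1)^1·(+1)^1 = +1.
v=37: a=37^2·(≡24), b=37^2·(≡17) mod 37; (24|37)=-1, (17|37)=-1; (−1)^{2·2·18}·(-1)^2·(-1)^2 = +1.
v=5: a=5^0·(≡1), b=5^2·(≡4) mod 5; (1|5)=+1, (4|5)=+1; (−1)^{0·2·2}·(+1)^2·(+1)^0 = +1.
v=∞: -19 < 0 and -4389 < 0  ⇒  (a,b)_∞ = -1.
v=3: a=3^0·(≡2), b=3^5·(≡1) mod 3; (2|3)=-1, (1|3)=+1; (−1)^{0·5·1}·(-1)^5·(+1)^0 = -1.
v=17: a=17^-2·(≡15), b=17^-2·(≡5) mod 17; (15|17)=+1, (5|17)=-1; (−1)^{-2·-2·8}·(+1)^-2·(-1)^-2 = +1.
v=2: v_2(a)=0, v_2(b)=0; units ≡ 5, 3 (mod 8); ε·ε+αω+βω = 0·1+0·1+0·1 ≡ 0  ⇒  (a,b)_2 = +1.
v=11: a=11^0·(≡1), b=11^1·(≡6) mod 11; (1|11)=+1, (6|11)=-1; (−1)^{0·1·5}·(+1)^1·(-1)^0 = +1.
v=43: a=43^2·(≡31), b=43^-2·(≡36) mod 43; (31|43)=+1, (36|43)=+1; (−1)^{2·-2·21}·(+1)^-2·(+1)^2 = +1.
|Ram(-19, -4389)| = 2, even; anisotropic at {3, ∞}.

[3, inf]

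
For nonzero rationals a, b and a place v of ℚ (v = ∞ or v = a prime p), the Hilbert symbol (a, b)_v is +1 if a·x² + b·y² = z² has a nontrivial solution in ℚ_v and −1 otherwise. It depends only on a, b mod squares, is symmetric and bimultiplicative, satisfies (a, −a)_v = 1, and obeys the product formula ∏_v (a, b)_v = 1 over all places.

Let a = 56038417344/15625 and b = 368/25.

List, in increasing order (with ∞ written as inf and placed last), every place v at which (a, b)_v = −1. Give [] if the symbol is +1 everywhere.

(a, b) ≡ (183911, 23) mod (ℚ^×)²; places V = {2, 3, 5, 7, 13, 23, 43, 47, ∞}.
(a,b)_3: α=2, u≡2; β=0, v≡2 (mod 3); (2|3)=-1, (2|3)=-1; sign (−1)^0·-1^0·-1^2 = +1.
(a,b)_43: α=1, u≡29; β=0, v≡13 (mod 43); (29|43)=-1, (13|43)=+1; sign (−1)^0·-1^0·+1^1 = +1.
(a,b)_2: α=6, β=4; u≡7, v≡7 (mod 8); ε(u)ε(v)=1·1, αω(v)=6·0, βω(u)=4·0; sum ≡ 1  ⇒  -1.
(a,b)_13: α=1, u≡9; β=0, v≡9 (mod 13); (9|13)=+1, (9|13)=+1; sign (−1)^0·+1^0·+1^1 = +1.
(a,b)_23: α=2, u≡9; β=1, v≡8 (mod 23); (9|23)=+1, (8|23)=+1; sign (−1)^0·+1^1·+1^2 = +1.
(a,b)_47: α=1, u≡42; β=0, v≡26 (mod 47); (42|47)=+1, (26|47)=-1; sign (−1)^0·+1^0·-1^1 = -1.
(a,b)_5: α=-6, u≡4; β=-2, v≡3 (mod 5); (4|5)=+1, (3|5)=-1; sign (−1)^0·+1^-2·-1^-6 = +1.
(a,b)_∞: sgn(183911)=+, sgn(23)=+, so +1.
(a,b)_7: α=1, u≡2; β=0, v≡1 (mod 7); (2|7)=+1, (1|7)=+1; sign (−1)^0·+1^0·+1^1 = +1.
(183911, 23 / ℚ) ramifies at {2, 47}: a division algebra.

[2, 47]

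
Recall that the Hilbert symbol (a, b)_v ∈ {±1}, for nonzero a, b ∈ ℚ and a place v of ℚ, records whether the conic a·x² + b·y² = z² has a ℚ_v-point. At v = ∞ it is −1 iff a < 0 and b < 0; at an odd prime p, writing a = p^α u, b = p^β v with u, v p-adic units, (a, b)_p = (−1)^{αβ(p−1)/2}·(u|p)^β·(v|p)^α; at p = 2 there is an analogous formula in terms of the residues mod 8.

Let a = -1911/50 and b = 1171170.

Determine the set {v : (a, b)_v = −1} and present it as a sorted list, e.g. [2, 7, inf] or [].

[3, 5, 7, 11]

Mod squares: a ≡ -78, b ≡ 770. Check v ∈ {∞, 2, 3, 5, 7, 11, 13}.
v=∞: -78 < 0 and 770 > 0  ⇒  (a,b)_∞ = +1.
v=5: a=5^-2·(≡2), b=5^1·(≡4) mod 5; (2|5)=-1, (4|5)=+1; (−1)^{-2·1·2}·(-1)^1·(+1)^-2 = -1.
v=11: a=11^0·(≡6), b=11^1·(≡1) mod 11; (6|11)=-1, (1|11)=+1; (−1)^{0·1·5}·(-1)^1·(+1)^0 = -1.
v=3: a=3^1·(≡1), b=3^2·(≡2) mod 3; (1|3)=+1, (2|3)=-1; (−1)^{1·2·1}·(+1)^2·(-1)^1 = -1.
v=13: a=13^1·(≡2), b=13^2·(≡1) mod 13; (2|13)=-1, (1|13)=+1; (−1)^{1·2·6}·(-1)^2·(+1)^1 = +1.
v=2: v_2(a)=-1, v_2(b)=1; units ≡ 1, 1 (mod 8); ε·ε+αω+βω = 0·0+-1·0+1·0 ≡ 0  ⇒  (a,b)_2 = +1.
v=7: a=7^2·(≡3), b=7^1·(≡3) mod 7; (3|7)=-1, (3|7)=-1; (−1)^{2·1·3}·(-1)^1·(-1)^2 = -1.
(-78, 770 / ℚ) ramifies at {3, 5, 7, 11}: a division algebra.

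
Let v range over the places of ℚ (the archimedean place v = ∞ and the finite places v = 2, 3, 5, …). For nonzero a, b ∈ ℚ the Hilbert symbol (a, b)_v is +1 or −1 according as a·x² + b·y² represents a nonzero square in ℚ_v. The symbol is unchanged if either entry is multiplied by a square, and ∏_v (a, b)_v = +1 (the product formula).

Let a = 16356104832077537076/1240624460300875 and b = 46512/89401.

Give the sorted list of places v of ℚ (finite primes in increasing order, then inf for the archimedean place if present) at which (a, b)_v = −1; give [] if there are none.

(a, b) ≡ (242535, 323) mod (ℚ^×)²; places V = {2, 3, 5, 11, 13, 17, 19, 23, 37, ∞}.
(a,b)_5: α=-3, u≡3; β=0, v≡2 (mod 5); (3|5)=-1, (2|5)=-1; sign (−1)^0·-1^0·-1^-3 = -1.
(a,b)_23: α=-3, u≡22; β=-2, v≡18 (mod 23); (22|23)=-1, (18|23)=+1; sign (−1)^0·-1^-2·+1^-3 = +1.
(a,b)_19: α=3, u≡7; β=1, v≡9 (mod 19); (7|19)=+1, (9|19)=+1; sign (−1)^1·+1^1·+1^3 = -1.
(a,b)_2: α=2, β=4; u≡7, v≡3 (mod 8); ε(u)ε(v)=1·1, αω(v)=2·1, βω(u)=4·0; sum ≡ 1  ⇒  -1.
(a,b)_37: α=1, u≡17; β=0, v≡25 (mod 37); (17|37)=-1, (25|37)=+1; sign (−1)^0·-1^0·+1^1 = +1.
(a,b)_∞: sgn(242535)=+, sgn(323)=+, so +1.
(a,b)_11: α=2, u≡8; β=0, v≡1 (mod 11); (8|11)=-1, (1|11)=+1; sign (−1)^0·-1^0·+1^2 = +1.
(a,b)_13: α=-8, u≡6; β=-2, v≡7 (mod 13); (6|13)=-1, (7|13)=-1; sign (−1)^0·-1^-2·-1^-8 = +1.
(a,b)_17: α=4, u≡15; β=1, v≡9 (mod 17); (15|17)=+1, (9|17)=+1; sign (−1)^0·+1^1·+1^4 = +1.
(a,b)_3: α=13, u≡1; β=2, v≡2 (mod 3); (1|3)=+1, (2|3)=-1; sign (−1)^0·+1^2·-1^13 = -1.
(242535, 323 / ℚ) ramifies at {2, 3, 5, 19}: a division algebra.

[2, 3, 5, 19]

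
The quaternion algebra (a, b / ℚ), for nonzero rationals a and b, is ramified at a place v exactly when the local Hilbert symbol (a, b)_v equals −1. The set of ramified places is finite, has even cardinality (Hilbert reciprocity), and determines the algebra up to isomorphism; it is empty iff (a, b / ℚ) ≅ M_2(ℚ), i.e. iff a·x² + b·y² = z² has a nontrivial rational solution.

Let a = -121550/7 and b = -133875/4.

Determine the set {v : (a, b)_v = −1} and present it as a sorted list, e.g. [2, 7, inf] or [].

[2, 7, 11, inf]

(a, b) ≡ (-34034, -595) mod (ℚ^×)²; places V = {2, 3, 5, 7, 11, 13, 17, ∞}.
(a,b)_11: α=1, u≡7; β=0, v≡7 (mod 11); (7|11)=-1, (7|11)=-1; sign (−1)^0·-1^0·-1^1 = -1.
(a,b)_13: α=1, u≡7; β=0, v≡3 (mod 13); (7|13)=-1, (3|13)=+1; sign (−1)^0·-1^0·+1^1 = +1.
(a,b)_17: α=1, u≡1; β=1, v≡16 (mod 17); (1|17)=+1, (16|17)=+1; sign (−1)^0·+1^1·+1^1 = +1.
(a,b)_∞: sgn(-34034)=−, sgn(-595)=−, so -1.
(a,b)_5: α=2, u≡4; β=3, v≡1 (mod 5); (4|5)=+1, (1|5)=+1; sign (−1)^0·+1^3·+1^2 = +1.
(a,b)_2: α=1, β=-2; u≡7, v≡5 (mod 8); ε(u)ε(v)=1·0, αω(v)=1·1, βω(u)=-2·0; sum ≡ 1  ⇒  -1.
(a,b)_7: α=-1, u≡5; β=1, v≡5 (mod 7); (5|7)=-1, (5|7)=-1; sign (−1)^1·-1^1·-1^-1 = -1.
(a,b)_3: α=0, u≡1; β=2, v≡2 (mod 3); (1|3)=+1, (2|3)=-1; sign (−1)^0·+1^2·-1^0 = +1.
(-34034, -595 / ℚ) ramifies at {2, 7, 11, ∞}: a division algebra.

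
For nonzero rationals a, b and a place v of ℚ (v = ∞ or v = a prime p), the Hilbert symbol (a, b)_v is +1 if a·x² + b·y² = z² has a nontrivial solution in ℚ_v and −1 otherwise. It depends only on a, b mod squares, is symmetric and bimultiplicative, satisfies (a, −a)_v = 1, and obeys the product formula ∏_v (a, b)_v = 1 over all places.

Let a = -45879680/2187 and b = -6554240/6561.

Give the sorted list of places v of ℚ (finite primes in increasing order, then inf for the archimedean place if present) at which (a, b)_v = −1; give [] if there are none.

[7, inf]

(a, b) ≡ (-43890, -2090) mod (ℚ^×)²; places V = {2, 3, 5, 7, 11, 19, ∞}.
(a,b)_19: α=1, u≡14; β=1, v≡7 (mod 19); (14|19)=-1, (7|19)=+1; sign (−1)^1·-1^1·+1^1 = +1.
(a,b)_3: α=-7, u≡1; β=-8, v≡1 (mod 3); (1|3)=+1, (1|3)=+1; sign (−1)^0·+1^-8·+1^-7 = +1.
(a,b)_7: α=3, u≡1; β=2, v≡5 (mod 7); (1|7)=+1, (5|7)=-1; sign (−1)^0·+1^2·-1^3 = -1.
(a,b)_5: α=1, u≡2; β=1, v≡2 (mod 5); (2|5)=-1, (2|5)=-1; sign (−1)^0·-1^1·-1^1 = +1.
(a,b)_11: α=1, u≡5; β=1, v≡6 (mod 11); (5|11)=+1, (6|11)=-1; sign (−1)^1·+1^1·-1^1 = +1.
(a,b)_2: α=7, β=7; u≡7, v≡3 (mod 8); ε(u)ε(v)=1·1, αω(v)=7·1, βω(u)=7·0; sum ≡ 0  ⇒  +1.
(a,b)_∞: sgn(-43890)=−, sgn(-2090)=−, so -1.
|Ram(-43890, -2090)| = 2, even; anisotropic at {7, ∞}.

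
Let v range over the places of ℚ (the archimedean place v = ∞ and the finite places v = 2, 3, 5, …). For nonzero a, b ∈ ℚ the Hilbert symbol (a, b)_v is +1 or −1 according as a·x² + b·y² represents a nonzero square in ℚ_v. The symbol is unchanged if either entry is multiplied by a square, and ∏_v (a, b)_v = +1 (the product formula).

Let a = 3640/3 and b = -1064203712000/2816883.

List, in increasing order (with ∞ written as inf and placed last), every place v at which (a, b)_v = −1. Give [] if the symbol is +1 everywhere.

(a, b) ≡ (2730, -4290) mod (ℚ^×)²; places V = {2, 3, 5, 7, 11, 13, 17, 19, 31, ∞}.
(a,b)_31: α=0, u≡25; β=2, v≡28 (mod 31); (25|31)=+1, (28|31)=+1; sign (−1)^0·+1^2·+1^0 = +1.
(a,b)_2: α=3, β=9; u≡5, v≡7 (mod 8); ε(u)ε(v)=0·1, αω(v)=3·0, βω(u)=9·1; sum ≡ 1  ⇒  -1.
(a,b)_5: α=1, u≡1; β=3, v≡3 (mod 5); (1|5)=+1, (3|5)=-1; sign (−1)^0·+1^3·-1^1 = -1.
(a,b)_7: α=1, u≡3; β=0, v≡2 (mod 7); (3|7)=-1, (2|7)=+1; sign (−1)^0·-1^0·+1^1 = +1.
(a,b)_17: α=0, u≡12; β=-2, v≡3 (mod 17); (12|17)=-1, (3|17)=-1; sign (−1)^0·-1^-2·-1^0 = +1.
(a,b)_3: α=-1, u≡1; β=-3, v≡1 (mod 3); (1|3)=+1, (1|3)=+1; sign (−1)^1·+1^-3·+1^-1 = -1.
(a,b)_∞: sgn(2730)=+, sgn(-4290)=−, so +1.
(a,b)_13: α=1, u≡11; β=1, v≡11 (mod 13); (11|13)=-1, (11|13)=-1; sign (−1)^0·-1^1·-1^1 = +1.
(a,b)_19: α=0, u≡10; β=-2, v≡7 (mod 19); (10|19)=-1, (7|19)=+1; sign (−1)^0·-1^-2·+1^0 = +1.
(a,b)_11: α=0, u≡7; β=3, v≡2 (mod 11); (7|11)=-1, (2|11)=-1; sign (−1)^0·-1^3·-1^0 = -1.
(2730, -4290 / ℚ) ramifies at {2, 3, 5, 11}: a division algebra.

[2, 3, 5, 11]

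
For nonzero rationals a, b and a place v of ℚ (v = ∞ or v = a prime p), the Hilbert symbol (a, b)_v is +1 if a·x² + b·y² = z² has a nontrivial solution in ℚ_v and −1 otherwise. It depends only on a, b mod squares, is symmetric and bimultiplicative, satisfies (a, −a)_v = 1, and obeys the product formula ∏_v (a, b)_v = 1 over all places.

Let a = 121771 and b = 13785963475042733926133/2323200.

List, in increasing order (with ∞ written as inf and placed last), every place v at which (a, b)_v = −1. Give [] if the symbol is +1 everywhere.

Mod squares: a ≡ 121771, b ≡ 143871. Check v ∈ {∞, 2, 3, 5, 7, 11, 13, 17, 19, 29, 31, 37}.
v=37: a=37^0·(≡4), b=37^2·(≡2) mod 37; (4|37)=+1, (2|37)=-1; (−1)^{0·2·18}·(+1)^2·(-1)^0 = +1.
v=7: a=7^0·(≡6), b=7^3·(≡1) mod 7; (6|7)=-1, (1|7)=+1; (−1)^{0·3·3}·(-1)^3·(+1)^0 = -1.
v=17: a=17^1·(≡6), b=17^5·(≡5) mod 17; (6|17)=-1, (5|17)=-1; (−1)^{1·5·8}·(-1)^5·(-1)^1 = +1.
v=3: a=3^0·(≡1), b=3^-1·(≡2) mod 3; (1|3)=+1, (2|3)=-1; (−1)^{0·-1·1}·(+1)^-1·(-1)^0 = +1.
v=29: a=29^1·(≡23), b=29^2·(≡2) mod 29; (23|29)=+1, (2|29)=-1; (−1)^{1·2·14}·(+1)^2·(-1)^1 = -1.
v=2: v_2(a)=0, v_2(b)=-8; units ≡ 3, 7 (mod 8); ε·ε+αω+βω = 1·1+0·0+-8·1 ≡ 1  ⇒  (a,b)_2 = -1.
v=5: a=5^0·(≡1), b=5^-2·(≡1) mod 5; (1|5)=+1, (1|5)=+1; (−1)^{0·-2·2}·(+1)^-2·(+1)^0 = +1.
v=11: a=11^0·(≡1), b=11^-2·(≡10) mod 11; (1|11)=+1, (10|11)=-1; (−1)^{0·-2·5}·(+1)^-2·(-1)^0 = +1.
v=19: a=19^1·(≡6), b=19^2·(≡2) mod 19; (6|19)=+1, (2|19)=-1; (−1)^{1·2·9}·(+1)^2·(-1)^1 = -1.
v=∞: 121771 > 0 and 143871 > 0  ⇒  (a,b)_∞ = +1.
v=13: a=13^1·(≡7), b=13^3·(≡3) mod 13; (7|13)=-1, (3|13)=+1; (−1)^{1·3·6}·(-1)^3·(+1)^1 = -1.
v=31: a=31^0·(≡3), b=31^1·(≡29) mod 31; (3|31)=-1, (29|31)=-1; (−1)^{0·1·15}·(-1)^1·(-1)^0 = -1.
Ram(121771, 143871) = {2, 7, 13, 19, 29, 31}; no ℚ_2-point on the conic.

[2, 7, 13, 19, 29, 31]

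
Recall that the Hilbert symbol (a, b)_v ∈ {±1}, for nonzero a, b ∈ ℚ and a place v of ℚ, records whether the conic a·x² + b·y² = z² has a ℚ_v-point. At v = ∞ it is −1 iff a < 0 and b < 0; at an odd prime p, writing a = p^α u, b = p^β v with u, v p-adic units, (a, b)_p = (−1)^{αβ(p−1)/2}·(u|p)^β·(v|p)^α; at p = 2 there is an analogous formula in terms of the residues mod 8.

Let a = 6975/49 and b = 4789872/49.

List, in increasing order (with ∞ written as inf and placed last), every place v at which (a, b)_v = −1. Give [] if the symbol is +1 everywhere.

Mod squares: a ≡ 31, b ≡ 33263. Check v ∈ {∞, 2, 3, 5, 7, 29, 31, 37}.
v=29: a=29^0·(≡8), b=29^1·(≡5) mod 29; (8|29)=-1, (5|29)=+1; (−1)^{0·1·14}·(-1)^1·(+1)^0 = -1.
v=2: v_2(a)=0, v_2(b)=4; units ≡ 7, 7 (mod 8); ε·ε+αω+βω = 1·1+0·0+4·0 ≡ 1  ⇒  (a,b)_2 = -1.
v=3: a=3^2·(≡1), b=3^2·(≡2) mod 3; (1|3)=+1, (2|3)=-1; (−1)^{2·2·1}·(+1)^2·(-1)^2 = +1.
v=31: a=31^1·(≡28), b=31^1·(≡28) mod 31; (28|31)=+1, (28|31)=+1; (−1)^{1·1·15}·(+1)^1·(+1)^1 = -1.
v=∞: 31 > 0 and 33263 > 0  ⇒  (a,b)_∞ = +1.
v=7: a=7^-2·(≡3), b=7^-2·(≡3) mod 7; (3|7)=-1, (3|7)=-1; (−1)^{-2·-2·3}·(-1)^-2·(-1)^-2 = +1.
v=5: a=5^2·(≡1), b=5^0·(≡3) mod 5; (1|5)=+1, (3|5)=-1; (−1)^{2·0·2}·(+1)^0·(-1)^2 = +1.
v=37: a=37^0·(≡17), b=37^1·(≡21) mod 37; (17|37)=-1, (21|37)=+1; (−1)^{0·1·18}·(-1)^1·(+1)^0 = -1.
|Ram(31, 33263)| = 4, even; anisotropic at {2, 29, 31, 37}.

[2, 29, 31, 37]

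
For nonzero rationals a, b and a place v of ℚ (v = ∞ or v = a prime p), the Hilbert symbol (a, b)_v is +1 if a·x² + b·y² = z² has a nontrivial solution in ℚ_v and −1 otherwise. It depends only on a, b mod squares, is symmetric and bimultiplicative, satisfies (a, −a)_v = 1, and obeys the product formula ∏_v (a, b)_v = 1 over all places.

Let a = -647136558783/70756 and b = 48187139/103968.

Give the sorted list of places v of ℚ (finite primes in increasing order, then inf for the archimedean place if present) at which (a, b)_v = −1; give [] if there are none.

[11, 23]

Mod squares: a ≡ -23, b ≡ 22. Check v ∈ {∞, 2, 3, 7, 11, 13, 17, 19, 23}.
v=3: a=3^2·(≡1), b=3^-2·(≡1) mod 3; (1|3)=+1, (1|3)=+1; (−1)^{2·-2·1}·(+1)^-2·(+1)^2 = +1.
v=17: a=17^2·(≡6), b=17^0·(≡6) mod 17; (6|17)=-1, (6|17)=-1; (−1)^{2·0·8}·(-1)^0·(-1)^2 = +1.
v=23: a=23^3·(≡11), b=23^2·(≡10) mod 23; (11|23)=-1, (10|23)=-1; (−1)^{3·2·11}·(-1)^2·(-1)^3 = -1.
v=11: a=11^2·(≡6), b=11^1·(≡6) mod 11; (6|11)=-1, (6|11)=-1; (−1)^{2·1·5}·(-1)^1·(-1)^2 = -1.
v=∞: -23 < 0 and 22 > 0  ⇒  (a,b)_∞ = +1.
v=7: a=7^-2·(≡3), b=7^2·(≡4) mod 7; (3|7)=-1, (4|7)=+1; (−1)^{-2·2·3}·(-1)^2·(+1)^-2 = +1.
v=13: a=13^2·(≡3), b=13^2·(≡4) mod 13; (3|13)=+1, (4|13)=+1; (−1)^{2·2·6}·(+1)^2·(+1)^2 = +1.
v=2: v_2(a)=-2, v_2(b)=-5; units ≡ 1, 3 (mod 8); ε·ε+αω+βω = 0·1+-2·1+-5·0 ≡ 0  ⇒  (a,b)_2 = +1.
v=19: a=19^-2·(≡18), b=19^-2·(≡14) mod 19; (18|19)=-1, (14|19)=-1; (−1)^{-2·-2·9}·(-1)^-2·(-1)^-2 = +1.
|Ram(-23, 22)| = 2, even; anisotropic at {11, 23}.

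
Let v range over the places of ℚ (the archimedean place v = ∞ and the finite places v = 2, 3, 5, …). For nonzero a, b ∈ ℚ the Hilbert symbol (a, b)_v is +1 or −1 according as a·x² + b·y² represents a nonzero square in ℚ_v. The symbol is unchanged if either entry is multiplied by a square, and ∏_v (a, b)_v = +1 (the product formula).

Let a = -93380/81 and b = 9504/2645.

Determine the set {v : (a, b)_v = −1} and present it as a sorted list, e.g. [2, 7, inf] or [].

[11, 29]

(a, b) ≡ (-23345, 330) mod (ℚ^×)²; places V = {2, 3, 5, 7, 11, 23, 29, ∞}.
(a,b)_5: α=1, u≡4; β=-1, v≡1 (mod 5); (4|5)=+1, (1|5)=+1; sign (−1)^0·+1^-1·+1^1 = +1.
(a,b)_11: α=0, u≡8; β=1, v≡10 (mod 11); (8|11)=-1, (10|11)=-1; sign (−1)^0·-1^1·-1^0 = -1.
(a,b)_2: α=2, β=5; u≡7, v≡5 (mod 8); ε(u)ε(v)=1·0, αω(v)=2·1, βω(u)=5·0; sum ≡ 0  ⇒  +1.
(a,b)_29: α=1, u≡5; β=0, v≡18 (mod 29); (5|29)=+1, (18|29)=-1; sign (−1)^0·+1^0·-1^1 = -1.
(a,b)_∞: sgn(-23345)=−, sgn(330)=+, so +1.
(a,b)_23: α=1, u≡22; β=-2, v≡1 (mod 23); (22|23)=-1, (1|23)=+1; sign (−1)^0·-1^-2·+1^1 = +1.
(a,b)_7: α=1, u≡4; β=0, v≡2 (mod 7); (4|7)=+1, (2|7)=+1; sign (−1)^0·+1^0·+1^1 = +1.
(a,b)_3: α=-4, u≡1; β=3, v≡2 (mod 3); (1|3)=+1, (2|3)=-1; sign (−1)^0·+1^3·-1^-4 = +1.
|Ram(-23345, 330)| = 2, even; anisotropic at {11, 29}.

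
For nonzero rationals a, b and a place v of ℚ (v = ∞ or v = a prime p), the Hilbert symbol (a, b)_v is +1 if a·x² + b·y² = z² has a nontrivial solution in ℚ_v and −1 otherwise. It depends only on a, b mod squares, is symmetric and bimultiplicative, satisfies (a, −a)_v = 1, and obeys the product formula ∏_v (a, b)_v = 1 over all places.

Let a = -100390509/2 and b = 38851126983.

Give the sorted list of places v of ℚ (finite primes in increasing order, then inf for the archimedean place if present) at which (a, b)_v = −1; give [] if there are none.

[2, 19]

(a, b) ≡ (-2478778, 28823) mod (ℚ^×)²; places V = {2, 3, 19, 37, 41, 43, ∞}.
(a,b)_2: α=-1, β=0; u≡3, v≡7 (mod 8); ε(u)ε(v)=1·1, αω(v)=-1·0, βω(u)=0·1; sum ≡ 1  ⇒  -1.
(a,b)_3: α=4, u≡2; β=6, v≡2 (mod 3); (2|3)=-1, (2|3)=-1; sign (−1)^0·-1^6·-1^4 = +1.
(a,b)_37: α=1, u≡32; β=1, v≡22 (mod 37); (32|37)=-1, (22|37)=-1; sign (−1)^0·-1^1·-1^1 = +1.
(a,b)_∞: sgn(-2478778)=−, sgn(28823)=+, so +1.
(a,b)_41: α=1, u≡6; β=1, v≡30 (mod 41); (6|41)=-1, (30|41)=-1; sign (−1)^0·-1^1·-1^1 = +1.
(a,b)_19: α=1, u≡9; β=1, v≡7 (mod 19); (9|19)=+1, (7|19)=+1; sign (−1)^1·+1^1·+1^1 = -1.
(a,b)_43: α=1, u≡11; β=2, v≡17 (mod 43); (11|43)=+1, (17|43)=+1; sign (−1)^0·+1^2·+1^1 = +1.
Ram(-2478778, 28823) = {2, 19}; no ℚ_2-point on the conic.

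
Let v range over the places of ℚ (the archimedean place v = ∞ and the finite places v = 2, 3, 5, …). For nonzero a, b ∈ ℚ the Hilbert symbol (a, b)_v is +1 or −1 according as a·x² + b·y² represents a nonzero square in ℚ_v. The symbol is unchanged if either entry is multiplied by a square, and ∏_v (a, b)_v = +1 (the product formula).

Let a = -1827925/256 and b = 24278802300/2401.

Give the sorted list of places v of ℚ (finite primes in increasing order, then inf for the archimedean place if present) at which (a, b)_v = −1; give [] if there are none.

[2, 23]

(a, b) ≡ (-253, 23) mod (ℚ^×)²; places V = {2, 3, 5, 7, 11, 17, 19, 23, ∞}.
(a,b)_2: α=-8, β=2; u≡3, v≡7 (mod 8); ε(u)ε(v)=1·1, αω(v)=-8·0, βω(u)=2·1; sum ≡ 1  ⇒  -1.
(a,b)_23: α=1, u≡12; β=1, v≡9 (mod 23); (12|23)=+1, (9|23)=+1; sign (−1)^1·+1^1·+1^1 = -1.
(a,b)_19: α=0, u≡3; β=4, v≡17 (mod 19); (3|19)=-1, (17|19)=+1; sign (−1)^0·-1^4·+1^0 = +1.
(a,b)_11: α=1, u≡8; β=0, v≡9 (mod 11); (8|11)=-1, (9|11)=+1; sign (−1)^0·-1^0·+1^1 = +1.
(a,b)_7: α=0, u≡5; β=-4, v≡4 (mod 7); (5|7)=-1, (4|7)=+1; sign (−1)^0·-1^-4·+1^0 = +1.
(a,b)_5: α=2, u≡3; β=2, v≡2 (mod 5); (3|5)=-1, (2|5)=-1; sign (−1)^0·-1^2·-1^2 = +1.
(a,b)_17: α=2, u≡16; β=0, v≡5 (mod 17); (16|17)=+1, (5|17)=-1; sign (−1)^0·+1^0·-1^2 = +1.
(a,b)_3: α=0, u≡2; β=4, v≡2 (mod 3); (2|3)=-1, (2|3)=-1; sign (−1)^0·-1^4·-1^0 = +1.
(a,b)_∞: sgn(-253)=−, sgn(23)=+, so +1.
Ram(-253, 23) = {2, 23}; no ℚ_2-point on the conic.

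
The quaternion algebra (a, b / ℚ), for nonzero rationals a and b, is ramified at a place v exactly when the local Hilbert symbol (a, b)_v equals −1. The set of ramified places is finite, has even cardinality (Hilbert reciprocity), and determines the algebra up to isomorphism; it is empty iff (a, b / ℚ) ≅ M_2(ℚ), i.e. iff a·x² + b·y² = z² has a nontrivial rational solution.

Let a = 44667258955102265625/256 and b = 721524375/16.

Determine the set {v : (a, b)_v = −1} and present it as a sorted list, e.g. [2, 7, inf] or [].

[3, 13]

(a, b) ≡ (2145, 759) mod (ℚ^×)²; places V = {2, 3, 5, 11, 13, 23, ∞}.
(a,b)_∞: sgn(2145)=+, sgn(759)=+, so +1.
(a,b)_3: α=7, u≡1; β=3, v≡1 (mod 3); (1|3)=+1, (1|3)=+1; sign (−1)^1·+1^3·+1^7 = -1.
(a,b)_23: α=2, u≡2; β=1, v≡19 (mod 23); (2|23)=+1, (19|23)=-1; sign (−1)^0·+1^1·-1^2 = +1.
(a,b)_2: α=-8, β=-4; u≡1, v≡7 (mod 8); ε(u)ε(v)=0·1, αω(v)=-8·0, βω(u)=-4·0; sum ≡ 0  ⇒  +1.
(a,b)_13: α=5, u≡3; β=2, v≡2 (mod 13); (3|13)=+1, (2|13)=-1; sign (−1)^0·+1^2·-1^5 = -1.
(a,b)_11: α=3, u≡2; β=1, v≡3 (mod 11); (2|11)=-1, (3|11)=+1; sign (−1)^1·-1^1·+1^3 = +1.
(a,b)_5: α=7, u≡4; β=4, v≡4 (mod 5); (4|5)=+1, (4|5)=+1; sign (−1)^0·+1^4·+1^7 = +1.
|Ram(2145, 759)| = 2, even; anisotropic at {3, 13}.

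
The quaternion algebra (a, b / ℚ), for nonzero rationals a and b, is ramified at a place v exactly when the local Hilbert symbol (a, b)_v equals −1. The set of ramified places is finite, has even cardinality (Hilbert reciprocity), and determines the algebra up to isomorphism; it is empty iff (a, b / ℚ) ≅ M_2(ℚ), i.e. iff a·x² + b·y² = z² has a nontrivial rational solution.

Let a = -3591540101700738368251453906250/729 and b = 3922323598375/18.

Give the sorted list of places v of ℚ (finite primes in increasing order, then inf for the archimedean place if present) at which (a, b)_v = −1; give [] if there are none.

Mod squares: a ≡ -9338, b ≡ 71630. Check v ∈ {∞, 2, 3, 5, 7, 13, 19, 23, 29}.
v=5: a=5^8·(≡2), b=5^3·(≡4) mod 5; (2|5)=-1, (4|5)=+1; (−1)^{8·3·2}·(-1)^3·(+1)^8 = -1.
v=2: v_2(a)=1, v_2(b)=-1; units ≡ 3, 7 (mod 8); ε·ε+αω+βω = 1·1+1·0+-1·1 ≡ 0  ⇒  (a,b)_2 = +1.
v=19: a=19^2·(≡2), b=19^1·(≡12) mod 19; (2|19)=-1, (12|19)=-1; (−1)^{2·1·9}·(-1)^1·(-1)^2 = -1.
v=7: a=7^5·(≡5), b=7^2·(≡5) mod 7; (5|7)=-1, (5|7)=-1; (−1)^{5·2·3}·(-1)^2·(-1)^5 = -1.
v=13: a=13^6·(≡4), b=13^3·(≡5) mod 13; (4|13)=+1, (5|13)=-1; (−1)^{6·3·6}·(+1)^3·(-1)^6 = +1.
v=23: a=23^5·(≡18), b=23^2·(≡3) mod 23; (18|23)=+1, (3|23)=+1; (−1)^{5·2·11}·(+1)^2·(+1)^5 = +1.
v=3: a=3^-6·(≡1), b=3^-2·(≡2) mod 3; (1|3)=+1, (2|3)=-1; (−1)^{-6·-2·1}·(+1)^-2·(-1)^-6 = +1.
v=29: a=29^3·(≡15), b=29^1·(≡28) mod 29; (15|29)=-1, (28|29)=+1; (−1)^{3·1·14}·(-1)^1·(+1)^3 = -1.
v=∞: -9338 < 0 and 71630 > 0  ⇒  (a,b)_∞ = +1.
Ram(-9338, 71630) = {5, 7, 19, 29}; no ℚ_5-point on the conic.

[5, 7, 19, 29]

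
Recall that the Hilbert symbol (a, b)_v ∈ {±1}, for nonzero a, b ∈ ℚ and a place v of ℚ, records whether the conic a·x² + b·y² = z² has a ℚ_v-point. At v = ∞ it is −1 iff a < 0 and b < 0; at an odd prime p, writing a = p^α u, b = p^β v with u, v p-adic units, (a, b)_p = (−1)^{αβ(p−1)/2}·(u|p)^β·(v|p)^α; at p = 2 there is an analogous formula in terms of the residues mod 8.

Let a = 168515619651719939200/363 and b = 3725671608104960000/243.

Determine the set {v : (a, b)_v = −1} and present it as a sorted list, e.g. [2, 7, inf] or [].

[7, 31]

Mod squares: a ≡ 1397046, b ≡ 2553. Check v ∈ {∞, 2, 3, 5, 7, 11, 23, 29, 31, 37}.
v=5: a=5^2·(≡1), b=5^4·(≡2) mod 5; (1|5)=+1, (2|5)=-1; (−1)^{2·4·2}·(+1)^4·(-1)^2 = +1.
v=2: v_2(a)=7, v_2(b)=14; units ≡ 3, 1 (mod 8); ε·ε+αω+βω = 1·0+7·0+14·1 ≡ 0  ⇒  (a,b)_2 = +1.
v=23: a=23^4·(≡8), b=23^3·(≡14) mod 23; (8|23)=+1, (14|23)=-1; (−1)^{4·3·11}·(+1)^3·(-1)^4 = +1.
v=3: a=3^-1·(≡1), b=3^-5·(≡2) mod 3; (1|3)=+1, (2|3)=-1; (−1)^{-1·-5·1}·(+1)^-5·(-1)^-1 = +1.
v=37: a=37^1·(≡32), b=37^1·(≡31) mod 37; (32|37)=-1, (31|37)=-1; (−1)^{1·1·18}·(-1)^1·(-1)^1 = +1.
v=31: a=31^3·(≡12), b=31^2·(≡6) mod 31; (12|31)=-1, (6|31)=-1; (−1)^{3·2·15}·(-1)^2·(-1)^3 = -1.
v=11: a=11^-2·(≡10), b=11^0·(≡3) mod 11; (10|11)=-1, (3|11)=+1; (−1)^{-2·0·5}·(-1)^0·(+1)^-2 = +1.
v=7: a=7^1·(≡4), b=7^0·(≡5) mod 7; (4|7)=+1, (5|7)=-1; (−1)^{1·0·3}·(+1)^0·(-1)^1 = -1.
v=29: a=29^3·(≡9), b=29^2·(≡4) mod 29; (9|29)=+1, (4|29)=+1; (−1)^{3·2·14}·(+1)^2·(+1)^3 = +1.
v=∞: 1397046 > 0 and 2553 > 0  ⇒  (a,b)_∞ = +1.
|Ram(1397046, 2553)| = 2, even; anisotropic at {7, 31}.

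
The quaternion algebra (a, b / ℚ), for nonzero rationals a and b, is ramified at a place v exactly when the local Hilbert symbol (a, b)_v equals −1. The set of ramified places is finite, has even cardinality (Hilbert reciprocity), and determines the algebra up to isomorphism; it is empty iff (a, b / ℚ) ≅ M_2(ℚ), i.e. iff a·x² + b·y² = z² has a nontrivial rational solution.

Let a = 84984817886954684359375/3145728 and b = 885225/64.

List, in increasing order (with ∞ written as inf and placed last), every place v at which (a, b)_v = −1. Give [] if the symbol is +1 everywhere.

(a, b) ≡ (957, 35409) mod (ℚ^×)²; places V = {2, 3, 5, 11, 13, 23, 29, 37, ∞}.
(a,b)_37: α=4, u≡31; β=1, v≡31 (mod 37); (31|37)=-1, (31|37)=-1; sign (−1)^0·-1^1·-1^4 = -1.
(a,b)_11: α=3, u≡7; β=1, v≡6 (mod 11); (7|11)=-1, (6|11)=-1; sign (−1)^1·-1^1·-1^3 = -1.
(a,b)_5: α=6, u≡3; β=2, v≡1 (mod 5); (3|5)=-1, (1|5)=+1; sign (−1)^0·-1^2·+1^6 = +1.
(a,b)_∞: sgn(957)=+, sgn(35409)=+, so +1.
(a,b)_13: α=2, u≡8; β=0, v≡10 (mod 13); (8|13)=-1, (10|13)=+1; sign (−1)^0·-1^0·+1^2 = +1.
(a,b)_2: α=-20, β=-6; u≡5, v≡1 (mod 8); ε(u)ε(v)=0·0, αω(v)=-20·0, βω(u)=-6·1; sum ≡ 0  ⇒  +1.
(a,b)_29: α=3, u≡13; β=1, v≡27 (mod 29); (13|29)=+1, (27|29)=-1; sign (−1)^0·+1^1·-1^3 = -1.
(a,b)_23: α=2, u≡22; β=0, v≡9 (mod 23); (22|23)=-1, (9|23)=+1; sign (−1)^0·-1^0·+1^2 = +1.
(a,b)_3: α=-1, u≡1; β=1, v≡1 (mod 3); (1|3)=+1, (1|3)=+1; sign (−1)^1·+1^1·+1^-1 = -1.
|Ram(957, 35409)| = 4, even; anisotropic at {3, 11, 29, 37}.

[3, 11, 29, 37]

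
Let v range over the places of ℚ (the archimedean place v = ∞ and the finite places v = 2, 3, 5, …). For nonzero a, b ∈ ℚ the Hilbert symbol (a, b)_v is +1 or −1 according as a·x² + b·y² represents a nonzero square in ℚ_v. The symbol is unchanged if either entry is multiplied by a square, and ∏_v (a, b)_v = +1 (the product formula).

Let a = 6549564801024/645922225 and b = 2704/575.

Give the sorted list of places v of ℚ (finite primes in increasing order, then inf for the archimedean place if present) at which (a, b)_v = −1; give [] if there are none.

[2, 31]

(a, b) ≡ (31, 23) mod (ℚ^×)²; places V = {2, 3, 5, 7, 13, 17, 19, 23, 31, ∞}.
(a,b)_∞: sgn(31)=+, sgn(23)=+, so +1.
(a,b)_13: α=-2, u≡2; β=2, v≡1 (mod 13); (2|13)=-1, (1|13)=+1; sign (−1)^0·-1^2·+1^-2 = +1.
(a,b)_5: α=-2, u≡1; β=-2, v≡3 (mod 5); (1|5)=+1, (3|5)=-1; sign (−1)^0·+1^-2·-1^-2 = +1.
(a,b)_23: α=-2, u≡1; β=-1, v≡18 (mod 23); (1|23)=+1, (18|23)=+1; sign (−1)^0·+1^-1·+1^-2 = +1.
(a,b)_17: α=-2, u≡5; β=0, v≡11 (mod 17); (5|17)=-1, (11|17)=-1; sign (−1)^0·-1^0·-1^-2 = +1.
(a,b)_3: α=6, u≡1; β=0, v≡2 (mod 3); (1|3)=+1, (2|3)=-1; sign (−1)^0·+1^0·-1^6 = +1.
(a,b)_31: α=1, u≡16; β=0, v≡15 (mod 31); (16|31)=+1, (15|31)=-1; sign (−1)^0·+1^0·-1^1 = -1.
(a,b)_19: α=2, u≡10; β=0, v≡5 (mod 19); (10|19)=-1, (5|19)=+1; sign (−1)^0·-1^0·+1^2 = +1.
(a,b)_7: α=2, u≡5; β=0, v≡2 (mod 7); (5|7)=-1, (2|7)=+1; sign (−1)^0·-1^0·+1^2 = +1.
(a,b)_2: α=14, β=4; u≡7, v≡7 (mod 8); ε(u)ε(v)=1·1, αω(v)=14·0, βω(u)=4·0; sum ≡ 1  ⇒  -1.
Ram(31, 23) = {2, 31}; no ℚ_2-point on the conic.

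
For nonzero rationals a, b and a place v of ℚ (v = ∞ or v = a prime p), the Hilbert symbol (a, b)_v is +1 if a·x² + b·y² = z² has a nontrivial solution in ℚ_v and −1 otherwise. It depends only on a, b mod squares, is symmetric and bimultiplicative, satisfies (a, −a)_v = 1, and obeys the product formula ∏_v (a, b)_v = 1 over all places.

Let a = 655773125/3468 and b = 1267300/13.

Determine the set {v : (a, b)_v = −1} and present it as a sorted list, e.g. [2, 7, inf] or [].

[13, 23]

Mod squares: a ≡ 1311, b ≡ 164749. Check v ∈ {∞, 2, 3, 5, 7, 13, 17, 19, 23, 29}.
v=3: a=3^-1·(≡2), b=3^0·(≡1) mod 3; (2|3)=-1, (1|3)=+1; (−1)^{-1·0·1}·(-1)^0·(+1)^-1 = +1.
v=29: a=29^0·(≡16), b=29^1·(≡2) mod 29; (16|29)=+1, (2|29)=-1; (−1)^{0·1·14}·(+1)^1·(-1)^0 = +1.
v=∞: 1311 > 0 and 164749 > 0  ⇒  (a,b)_∞ = +1.
v=19: a=19^1·(≡2), b=19^1·(≡11) mod 19; (2|19)=-1, (11|19)=+1; (−1)^{1·1·9}·(-1)^1·(+1)^1 = +1.
v=17: a=17^-2·(≡1), b=17^0·(≡4) mod 17; (1|17)=+1, (4|17)=+1; (−1)^{-2·0·8}·(+1)^0·(+1)^-2 = +1.
v=23: a=23^1·(≡15), b=23^1·(≡10) mod 23; (15|23)=-1, (10|23)=-1; (−1)^{1·1·11}·(-1)^1·(-1)^1 = -1.
v=2: v_2(a)=-2, v_2(b)=2; units ≡ 7, 5 (mod 8); ε·ε+αω+βω = 1·0+-2·1+2·0 ≡ 0  ⇒  (a,b)_2 = +1.
v=7: a=7^4·(≡2), b=7^0·(≡1) mod 7; (2|7)=+1, (1|7)=+1; (−1)^{4·0·3}·(+1)^0·(+1)^4 = +1.
v=5: a=5^4·(≡4), b=5^2·(≡4) mod 5; (4|5)=+1, (4|5)=+1; (−1)^{4·2·2}·(+1)^2·(+1)^4 = +1.
v=13: a=13^0·(≡2), b=13^-1·(≡8) mod 13; (2|13)=-1, (8|13)=-1; (−1)^{0·-1·6}·(-1)^-1·(-1)^0 = -1.
(1311, 164749 / ℚ) ramifies at {13, 23}: a division algebra.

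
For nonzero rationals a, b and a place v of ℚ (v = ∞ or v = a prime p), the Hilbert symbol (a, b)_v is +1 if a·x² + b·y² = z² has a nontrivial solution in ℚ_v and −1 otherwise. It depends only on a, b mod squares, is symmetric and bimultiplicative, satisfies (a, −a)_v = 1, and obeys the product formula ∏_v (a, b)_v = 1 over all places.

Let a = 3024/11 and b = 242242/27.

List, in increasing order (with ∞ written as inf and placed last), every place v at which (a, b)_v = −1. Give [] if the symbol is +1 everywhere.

Mod squares: a ≡ 231, b ≡ 6006. Check v ∈ {∞, 2, 3, 7, 11, 13}.
v=7: a=7^1·(≡3), b=7^1·(≡2) mod 7; (3|7)=-1, (2|7)=+1; (−1)^{1·1·3}·(-1)^1·(+1)^1 = +1.
v=3: a=3^3·(≡2), b=3^-3·(≡1) mod 3; (2|3)=-1, (1|3)=+1; (−1)^{3·-3·1}·(-1)^-3·(+1)^3 = +1.
v=11: a=11^-1·(≡10), b=11^3·(≡10) mod 11; (10|11)=-1, (10|11)=-1; (−1)^{-1·3·5}·(-1)^3·(-1)^-1 = -1.
v=2: v_2(a)=4, v_2(b)=1; units ≡ 7, 3 (mod 8); ε·ε+αω+βω = 1·1+4·1+1·0 ≡ 1  ⇒  (a,b)_2 = -1.
v=13: a=13^0·(≡9), b=13^1·(≡5) mod 13; (9|13)=+1, (5|13)=-1; (−1)^{0·1·6}·(+1)^1·(-1)^0 = +1.
v=∞: 231 > 0 and 6006 > 0  ⇒  (a,b)_∞ = +1.
|Ram(231, 6006)| = 2, even; anisotropic at {2, 11}.

[2, 11]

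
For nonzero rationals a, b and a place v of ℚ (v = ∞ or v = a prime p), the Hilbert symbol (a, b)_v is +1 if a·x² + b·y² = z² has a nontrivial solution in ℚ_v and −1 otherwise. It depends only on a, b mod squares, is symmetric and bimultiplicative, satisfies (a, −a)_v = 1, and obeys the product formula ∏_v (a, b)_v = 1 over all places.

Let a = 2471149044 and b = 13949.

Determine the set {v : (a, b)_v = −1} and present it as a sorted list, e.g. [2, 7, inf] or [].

Mod squares: a ≡ 50141, b ≡ 13949. Check v ∈ {∞, 2, 3, 7, 13, 19, 29, 37}.
v=13: a=13^1·(≡9), b=13^1·(≡7) mod 13; (9|13)=+1, (7|13)=-1; (−1)^{1·1·6}·(+1)^1·(-1)^1 = -1.
v=2: v_2(a)=2, v_2(b)=0; units ≡ 5, 5 (mod 8); ε·ε+αω+βω = 0·0+2·1+0·1 ≡ 0  ⇒  (a,b)_2 = +1.
v=19: a=19^1·(≡4), b=19^0·(≡3) mod 19; (4|19)=+1, (3|19)=-1; (−1)^{1·0·9}·(+1)^0·(-1)^1 = -1.
v=3: a=3^2·(≡2), b=3^0·(≡2) mod 3; (2|3)=-1, (2|3)=-1; (−1)^{2·0·1}·(-1)^0·(-1)^2 = +1.
v=37: a=37^2·(≡31), b=37^1·(≡7) mod 37; (31|37)=-1, (7|37)=+1; (−1)^{2·1·18}·(-1)^1·(+1)^2 = -1.
v=7: a=7^1·(≡1), b=7^0·(≡5) mod 7; (1|7)=+1, (5|7)=-1; (−1)^{1·0·3}·(+1)^0·(-1)^1 = -1.
v=29: a=29^1·(≡2), b=29^1·(≡17) mod 29; (2|29)=-1, (17|29)=-1; (−1)^{1·1·14}·(-1)^1·(-1)^1 = +1.
v=∞: 50141 > 0 and 13949 > 0  ⇒  (a,b)_∞ = +1.
|Ram(50141, 13949)| = 4, even; anisotropic at {7, 13, 19, 37}.

[7, 13, 19, 37]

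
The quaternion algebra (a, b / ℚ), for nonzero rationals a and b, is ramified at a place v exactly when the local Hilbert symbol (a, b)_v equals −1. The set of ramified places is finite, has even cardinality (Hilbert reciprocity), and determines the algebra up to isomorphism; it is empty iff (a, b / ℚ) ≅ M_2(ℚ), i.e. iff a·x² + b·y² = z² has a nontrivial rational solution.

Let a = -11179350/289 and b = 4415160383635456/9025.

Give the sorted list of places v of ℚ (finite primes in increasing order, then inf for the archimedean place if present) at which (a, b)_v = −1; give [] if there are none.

[2, 13]

(a, b) ≡ (-6, 91) mod (ℚ^×)²; places V = {2, 3, 5, 7, 13, 17, 19, 23, ∞}.
(a,b)_17: α=-2, u≡3; β=0, v≡12 (mod 17); (3|17)=-1, (12|17)=-1; sign (−1)^0·-1^0·-1^-2 = +1.
(a,b)_23: α=0, u≡20; β=2, v≡15 (mod 23); (20|23)=-1, (15|23)=-1; sign (−1)^0·-1^2·-1^0 = +1.
(a,b)_∞: sgn(-6)=−, sgn(91)=+, so +1.
(a,b)_2: α=1, β=16; u≡5, v≡3 (mod 8); ε(u)ε(v)=0·1, αω(v)=1·1, βω(u)=16·1; sum ≡ 1  ⇒  -1.
(a,b)_19: α=0, u≡15; β=-2, v≡3 (mod 19); (15|19)=-1, (3|19)=-1; sign (−1)^0·-1^-2·-1^0 = +1.
(a,b)_13: α=2, u≡11; β=5, v≡6 (mod 13); (11|13)=-1, (6|13)=-1; sign (−1)^0·-1^5·-1^2 = -1.
(a,b)_3: α=3, u≡1; β=0, v≡1 (mod 3); (1|3)=+1, (1|3)=+1; sign (−1)^0·+1^0·+1^3 = +1.
(a,b)_5: α=2, u≡4; β=-2, v≡1 (mod 5); (4|5)=+1, (1|5)=+1; sign (−1)^0·+1^-2·+1^2 = +1.
(a,b)_7: α=2, u≡4; β=3, v≡3 (mod 7); (4|7)=+1, (3|7)=-1; sign (−1)^0·+1^3·-1^2 = +1.
|Ram(-6, 91)| = 2, even; anisotropic at {2, 13}.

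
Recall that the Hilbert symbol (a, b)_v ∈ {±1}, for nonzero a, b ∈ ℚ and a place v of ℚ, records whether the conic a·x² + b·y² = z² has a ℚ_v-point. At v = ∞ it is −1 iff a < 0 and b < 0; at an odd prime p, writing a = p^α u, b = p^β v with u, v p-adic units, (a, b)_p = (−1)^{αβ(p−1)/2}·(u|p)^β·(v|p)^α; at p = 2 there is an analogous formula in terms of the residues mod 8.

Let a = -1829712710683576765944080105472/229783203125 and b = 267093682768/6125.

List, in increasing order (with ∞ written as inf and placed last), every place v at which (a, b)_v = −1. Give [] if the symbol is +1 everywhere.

(a, b) ≡ (-115, 2465) mod (ℚ^×)²; places V = {2, 3, 5, 7, 11, 17, 23, 29, ∞}.
(a,b)_11: α=6, u≡8; β=2, v≡5 (mod 11); (8|11)=-1, (5|11)=+1; sign (−1)^0·-1^2·+1^6 = +1.
(a,b)_7: α=-6, u≡4; β=-2, v≡4 (mod 7); (4|7)=+1, (4|7)=+1; sign (−1)^0·+1^-2·+1^-6 = +1.
(a,b)_17: α=2, u≡9; β=1, v≡8 (mod 17); (9|17)=+1, (8|17)=+1; sign (−1)^0·+1^1·+1^2 = +1.
(a,b)_23: α=9, u≡3; β=4, v≡9 (mod 23); (3|23)=+1, (9|23)=+1; sign (−1)^0·+1^4·+1^9 = +1.
(a,b)_29: α=2, u≡16; β=1, v≡19 (mod 29); (16|29)=+1, (19|29)=-1; sign (−1)^0·+1^1·-1^2 = +1.
(a,b)_2: α=18, β=4; u≡5, v≡1 (mod 8); ε(u)ε(v)=0·0, αω(v)=18·0, βω(u)=4·1; sum ≡ 0  ⇒  +1.
(a,b)_3: α=2, u≡2; β=0, v≡2 (mod 3); (2|3)=-1, (2|3)=-1; sign (−1)^0·-1^0·-1^2 = +1.
(a,b)_5: α=-9, u≡2; β=-3, v≡2 (mod 5); (2|5)=-1, (2|5)=-1; sign (−1)^0·-1^-3·-1^-9 = +1.
(a,b)_∞: sgn(-115)=−, sgn(2465)=+, so +1.
Every local symbol is +1, so the conic -115·x² + 2465·y² = z² has ℚ_v-points for all v and hence a ℚ-point; (a, b / ℚ) ≅ M_2(ℚ).

[]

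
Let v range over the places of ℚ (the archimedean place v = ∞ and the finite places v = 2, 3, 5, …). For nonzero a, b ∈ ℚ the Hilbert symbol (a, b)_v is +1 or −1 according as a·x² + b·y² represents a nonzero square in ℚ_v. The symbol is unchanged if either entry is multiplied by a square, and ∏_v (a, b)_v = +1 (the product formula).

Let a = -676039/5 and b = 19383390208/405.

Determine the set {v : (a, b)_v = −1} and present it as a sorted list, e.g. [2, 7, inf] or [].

[5, 13, 17, 23]

(a, b) ≡ (-3380195, 482885) mod (ℚ^×)²; places V = {2, 3, 5, 7, 13, 17, 19, 23, ∞}.
(a,b)_∞: sgn(-3380195)=−, sgn(482885)=+, so +1.
(a,b)_5: α=-1, u≡1; β=-1, v≡3 (mod 5); (1|5)=+1, (3|5)=-1; sign (−1)^0·+1^-1·-1^-1 = -1.
(a,b)_7: α=1, u≡6; β=2, v≡2 (mod 7); (6|7)=-1, (2|7)=+1; sign (−1)^0·-1^2·+1^1 = +1.
(a,b)_17: α=1, u≡6; β=1, v≡15 (mod 17); (6|17)=-1, (15|17)=+1; sign (−1)^0·-1^1·+1^1 = -1.
(a,b)_2: α=0, β=12; u≡5, v≡5 (mod 8); ε(u)ε(v)=0·0, αω(v)=0·1, βω(u)=12·1; sum ≡ 0  ⇒  +1.
(a,b)_19: α=1, u≡5; β=1, v≡18 (mod 19); (5|19)=+1, (18|19)=-1; sign (−1)^1·+1^1·-1^1 = +1.
(a,b)_23: α=1, u≡14; β=1, v≡22 (mod 23); (14|23)=-1, (22|23)=-1; sign (−1)^1·-1^1·-1^1 = -1.
(a,b)_3: α=0, u≡1; β=-4, v≡2 (mod 3); (1|3)=+1, (2|3)=-1; sign (−1)^0·+1^-4·-1^0 = +1.
(a,b)_13: α=1, u≡2; β=1, v≡4 (mod 13); (2|13)=-1, (4|13)=+1; sign (−1)^0·-1^1·+1^1 = -1.
|Ram(-3380195, 482885)| = 4, even; anisotropic at {5, 13, 17, 23}.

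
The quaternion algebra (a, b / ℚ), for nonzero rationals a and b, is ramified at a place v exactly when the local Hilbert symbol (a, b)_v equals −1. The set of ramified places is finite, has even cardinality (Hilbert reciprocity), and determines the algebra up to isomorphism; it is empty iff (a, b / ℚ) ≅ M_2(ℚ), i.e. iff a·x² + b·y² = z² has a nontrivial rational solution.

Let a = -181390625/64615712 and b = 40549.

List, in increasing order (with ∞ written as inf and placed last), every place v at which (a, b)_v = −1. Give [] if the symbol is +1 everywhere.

[2, 13, 19, 41, 43, 47]

Mod squares: a ≡ -23218, b ≡ 40549. Check v ∈ {∞, 2, 5, 7, 13, 19, 23, 29, 41, 43, 47}.
v=5: a=5^6·(≡3), b=5^0·(≡4) mod 5; (3|5)=-1, (4|5)=+1; (−1)^{6·0·2}·(-1)^0·(+1)^6 = +1.
v=43: a=43^0·(≡27), b=43^1·(≡40) mod 43; (27|43)=-1, (40|43)=+1; (−1)^{0·1·21}·(-1)^1·(+1)^0 = -1.
v=19: a=19^1·(≡2), b=19^0·(≡3) mod 19; (2|19)=-1, (3|19)=-1; (−1)^{1·0·9}·(-1)^0·(-1)^1 = -1.
v=23: a=23^0·(≡18), b=23^1·(≡15) mod 23; (18|23)=+1, (15|23)=-1; (−1)^{0·1·11}·(+1)^1·(-1)^0 = +1.
v=7: a=7^-4·(≡1), b=7^0·(≡5) mod 7; (1|7)=+1, (5|7)=-1; (−1)^{-4·0·3}·(+1)^0·(-1)^-4 = +1.
v=∞: -23218 < 0 and 40549 > 0  ⇒  (a,b)_∞ = +1.
v=41: a=41^0·(≡24), b=41^1·(≡5) mod 41; (24|41)=-1, (5|41)=+1; (−1)^{0·1·20}·(-1)^1·(+1)^0 = -1.
v=29: a=29^-2·(≡26), b=29^0·(≡7) mod 29; (26|29)=-1, (7|29)=+1; (−1)^{-2·0·14}·(-1)^0·(+1)^-2 = +1.
v=47: a=47^1·(≡33), b=47^0·(≡35) mod 47; (33|47)=-1, (35|47)=-1; (−1)^{1·0·23}·(-1)^0·(-1)^1 = -1.
v=2: v_2(a)=-5, v_2(b)=0; units ≡ 7, 5 (mod 8); ε·ε+αω+βω = 1·0+-5·1+0·0 ≡ 1  ⇒  (a,b)_2 = -1.
v=13: a=13^1·(≡7), b=13^0·(≡2) mod 13; (7|13)=-1, (2|13)=-1; (−1)^{1·0·6}·(-1)^0·(-1)^1 = -1.
(-23218, 40549 / ℚ) ramifies at {2, 13, 19, 41, 43, 47}: a division algebra.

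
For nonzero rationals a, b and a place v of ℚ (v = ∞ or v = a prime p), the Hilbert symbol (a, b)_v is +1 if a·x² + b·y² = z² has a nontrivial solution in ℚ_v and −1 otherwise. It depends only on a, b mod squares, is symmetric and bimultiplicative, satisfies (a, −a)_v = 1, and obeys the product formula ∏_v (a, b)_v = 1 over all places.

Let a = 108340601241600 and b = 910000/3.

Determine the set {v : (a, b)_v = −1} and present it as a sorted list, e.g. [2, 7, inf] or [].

(a, b) ≡ (21, 273) mod (ℚ^×)²; places V = {2, 3, 5, 7, 13, ∞}.
(a,b)_5: α=2, u≡4; β=4, v≡2 (mod 5); (4|5)=+1, (2|5)=-1; sign (−1)^0·+1^4·-1^2 = +1.
(a,b)_∞: sgn(21)=+, sgn(273)=+, so +1.
(a,b)_2: α=14, β=4; u≡5, v≡1 (mod 8); ε(u)ε(v)=0·0, αω(v)=14·0, βω(u)=4·1; sum ≡ 0  ⇒  +1.
(a,b)_13: α=4, u≡6; β=1, v≡7 (mod 13); (6|13)=-1, (7|13)=-1; sign (−1)^0·-1^1·-1^4 = -1.
(a,b)_3: α=3, u≡1; β=-1, v≡1 (mod 3); (1|3)=+1, (1|3)=+1; sign (−1)^1·+1^-1·+1^3 = -1.
(a,b)_7: α=3, u≡5; β=1, v≡1 (mod 7); (5|7)=-1, (1|7)=+1; sign (−1)^1·-1^1·+1^3 = +1.
(21, 273 / ℚ) ramifies at {3, 13}: a division algebra.

[3, 13]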